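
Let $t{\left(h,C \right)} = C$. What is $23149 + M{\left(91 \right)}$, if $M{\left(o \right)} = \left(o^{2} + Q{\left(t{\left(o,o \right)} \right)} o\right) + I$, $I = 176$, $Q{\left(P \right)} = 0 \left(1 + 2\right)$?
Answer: $31606$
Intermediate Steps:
$Q{\left(P \right)} = 0$ ($Q{\left(P \right)} = 0 \cdot 3 = 0$)
$M{\left(o \right)} = 176 + o^{2}$ ($M{\left(o \right)} = \left(o^{2} + 0 o\right) + 176 = \left(o^{2} + 0\right) + 176 = o^{2} + 176 = 176 + o^{2}$)
$23149 + M{\left(91 \right)} = 23149 + \left(176 + 91^{2}\right) = 23149 + \left(176 + 8281\right) = 23149 + 8457 = 31606$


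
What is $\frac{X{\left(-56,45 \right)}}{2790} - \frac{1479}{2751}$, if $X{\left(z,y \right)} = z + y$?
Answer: $- \frac{1385557}{2558430} \approx -0.54156$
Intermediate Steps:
$X{\left(z,y \right)} = y + z$
$\frac{X{\left(-56,45 \right)}}{2790} - \frac{1479}{2751} = \frac{45 - 56}{2790} - \frac{1479}{2751} = \left(-11\right) \frac{1}{2790} - \frac{493}{917} = - \frac{11}{2790} - \frac{493}{917} = - \frac{1385557}{2558430}$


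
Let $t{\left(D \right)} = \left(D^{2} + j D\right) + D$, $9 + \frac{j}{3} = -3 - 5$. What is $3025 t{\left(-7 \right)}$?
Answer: $1206975$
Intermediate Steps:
$j = -51$ ($j = -27 + 3 \left(-3 - 5\right) = -27 + 3 \left(-8\right) = -27 - 24 = -51$)
$t{\left(D \right)} = D^{2} - 50 D$ ($t{\left(D \right)} = \left(D^{2} - 51 D\right) + D = D^{2} - 50 D$)
$3025 t{\left(-7 \right)} = 3025 \left(- 7 \left(-50 - 7\right)\right) = 3025 \left(\left(-7\right) \left(-57\right)\right) = 3025 \cdot 399 = 1206975$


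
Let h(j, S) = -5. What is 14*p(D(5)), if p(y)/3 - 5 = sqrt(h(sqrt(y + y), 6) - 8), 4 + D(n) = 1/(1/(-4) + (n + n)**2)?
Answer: 210 + 42*I*sqrt(13) ≈ 210.0 + 151.43*I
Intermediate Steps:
D(n) = -4 + 1/(-1/4 + 4*n**2) (D(n) = -4 + 1/(1/(-4) + (n + n)**2) = -4 + 1/(-1/4 + (2*n)**2) = -4 + 1/(-1/4 + 4*n**2))
p(y) = 15 + 3*I*sqrt(13) (p(y) = 15 + 3*sqrt(-5 - 8) = 15 + 3*sqrt(-13) = 15 + 3*(I*sqrt(13)) = 15 + 3*I*sqrt(13))
14*p(D(5)) = 14*(15 + 3*I*sqrt(13)) = 210 + 42*I*sqrt(13)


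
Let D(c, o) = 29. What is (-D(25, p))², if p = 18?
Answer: 841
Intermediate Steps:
(-D(25, p))² = (-1*29)² = (-29)² = 841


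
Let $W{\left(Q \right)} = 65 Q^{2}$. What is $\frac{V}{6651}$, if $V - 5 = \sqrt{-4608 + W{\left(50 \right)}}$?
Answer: $\frac{5}{6651} + \frac{2 \sqrt{39473}}{6651} \approx 0.060496$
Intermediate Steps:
$V = 5 + 2 \sqrt{39473}$ ($V = 5 + \sqrt{-4608 + 65 \cdot 50^{2}} = 5 + \sqrt{-4608 + 65 \cdot 2500} = 5 + \sqrt{-4608 + 162500} = 5 + \sqrt{157892} = 5 + 2 \sqrt{39473} \approx 402.36$)
$\frac{V}{6651} = \frac{5 + 2 \sqrt{39473}}{6651} = \left(5 + 2 \sqrt{39473}\right) \frac{1}{6651} = \frac{5}{6651} + \frac{2 \sqrt{39473}}{6651}$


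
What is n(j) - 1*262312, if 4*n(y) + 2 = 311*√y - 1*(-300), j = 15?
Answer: -524475/2 + 311*√15/4 ≈ -2.6194e+5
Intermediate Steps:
n(y) = 149/2 + 311*√y/4 (n(y) = -½ + (311*√y - 1*(-300))/4 = -½ + (311*√y + 300)/4 = -½ + (300 + 311*√y)/4 = -½ + (75 + 311*√y/4) = 149/2 + 311*√y/4)
n(j) - 1*262312 = (149/2 + 311*√15/4) - 1*262312 = (149/2 + 311*√15/4) - 262312 = -524475/2 + 311*√15/4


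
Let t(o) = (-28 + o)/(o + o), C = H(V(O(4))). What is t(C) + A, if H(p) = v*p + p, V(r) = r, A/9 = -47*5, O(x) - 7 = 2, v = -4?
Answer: -114155/54 ≈ -2114.0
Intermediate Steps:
O(x) = 9 (O(x) = 7 + 2 = 9)
A = -2115 (A = 9*(-47*5) = 9*(-235) = -2115)
H(p) = -3*p (H(p) = -4*p + p = -3*p)
C = -27 (C = -3*9 = -27)
t(o) = (-28 + o)/(2*o) (t(o) = (-28 + o)/((2*o)) = (-28 + o)*(1/(2*o)) = (-28 + o)/(2*o))
t(C) + A = (½)*(-28 - 27)/(-27) - 2115 = (½)*(-1/27)*(-55) - 2115 = 55/54 - 2115 = -114155/54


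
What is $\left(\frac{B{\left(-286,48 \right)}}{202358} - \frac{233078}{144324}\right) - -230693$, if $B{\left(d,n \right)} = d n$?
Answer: $\frac{129564743789705}{561636846} \approx 2.3069 \cdot 10^{5}$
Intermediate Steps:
$\left(\frac{B{\left(-286,48 \right)}}{202358} - \frac{233078}{144324}\right) - -230693 = \left(\frac{\left(-286\right) 48}{202358} - \frac{233078}{144324}\right) - -230693 = \left(\left(-13728\right) \frac{1}{202358} - \frac{116539}{72162}\right) + 230693 = \left(- \frac{528}{7783} - \frac{116539}{72162}\right) + 230693 = - \frac{945124573}{561636846} + 230693 = \frac{129564743789705}{561636846}$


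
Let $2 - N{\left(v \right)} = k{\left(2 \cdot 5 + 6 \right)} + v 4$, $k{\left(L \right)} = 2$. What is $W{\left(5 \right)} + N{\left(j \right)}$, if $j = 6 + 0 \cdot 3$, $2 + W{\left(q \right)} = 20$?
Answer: $-6$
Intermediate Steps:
$W{\left(q \right)} = 18$ ($W{\left(q \right)} = -2 + 20 = 18$)
$j = 6$ ($j = 6 + 0 = 6$)
$N{\left(v \right)} = - 4 v$ ($N{\left(v \right)} = 2 - \left(2 + v 4\right) = 2 - \left(2 + 4 v\right) = - 4 v$)
$W{\left(5 \right)} + N{\left(j \right)} = 18 - 24 = -6$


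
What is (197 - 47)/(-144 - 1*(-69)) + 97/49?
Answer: -1/49 ≈ -0.020408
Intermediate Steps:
(197 - 47)/(-144 - 1*(-69)) + 97/49 = 150/(-144 + 69) + 97*(1/49) = 150/(-75) + 97/49 = 150*(-1/75) + 97/49 = -2 + 97/49 = -1/49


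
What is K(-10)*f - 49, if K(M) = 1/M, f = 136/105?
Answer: -25793/525 ≈ -49.130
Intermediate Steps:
f = 136/105 (f = 136*(1/105) = 136/105 ≈ 1.2952)
K(-10)*f - 49 = (136/105)/(-10) - 49 = -1/10*136/105 - 49 = -68/525 - 49 = -25793/525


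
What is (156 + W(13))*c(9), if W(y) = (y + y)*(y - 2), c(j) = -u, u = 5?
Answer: -2210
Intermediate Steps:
c(j) = -5 (c(j) = -1*5 = -5)
W(y) = 2*y*(-2 + y) (W(y) = (2*y)*(-2 + y) = 2*y*(-2 + y))
(156 + W(13))*c(9) = (156 + 2*13*(-2 + 13))*(-5) = (156 + 2*13*11)*(-5) = (156 + 286)*(-5) = 442*(-5) = -2210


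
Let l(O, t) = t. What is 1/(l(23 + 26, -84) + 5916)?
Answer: 1/5832 ≈ 0.00017147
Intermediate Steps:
1/(l(23 + 26, -84) + 5916) = 1/(-84 + 5916) = 1/5832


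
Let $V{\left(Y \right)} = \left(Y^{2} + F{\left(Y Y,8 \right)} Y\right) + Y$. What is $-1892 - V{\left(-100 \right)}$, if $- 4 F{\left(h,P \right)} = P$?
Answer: $-11992$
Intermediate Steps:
$F{\left(h,P \right)} = - \frac{P}{4}$
$V{\left(Y \right)} = Y^{2} - Y$ ($V{\left(Y \right)} = \left(Y^{2} + \left(- \frac{1}{4}\right) 8 Y\right) + Y = \left(Y^{2} - 2 Y\right) + Y = Y^{2} - Y$)
$-1892 - V{\left(-100 \right)} = -1892 - - 100 \left(-1 - 100\right) = -1892 - \left(-100\right) \left(-101\right) = -1892 - 10100 = -11992$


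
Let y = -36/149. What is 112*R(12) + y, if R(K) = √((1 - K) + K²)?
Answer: -36/149 + 112*√133 ≈ 1291.4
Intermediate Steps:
y = -36/149 (y = -36*1/149 = -36/149 ≈ -0.24161)
R(K) = √(1 + K² - K)
112*R(12) + y = 112*√(1 + 12² - 1*12) - 36/149 = 112*√(1 + 144 - 12) - 36/149 = 112*√133 - 36/149 = -36/149 + 112*√133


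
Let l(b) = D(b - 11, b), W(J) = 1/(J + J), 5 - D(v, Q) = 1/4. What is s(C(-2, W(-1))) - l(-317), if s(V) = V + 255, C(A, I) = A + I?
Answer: 991/4 ≈ 247.75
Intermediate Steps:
D(v, Q) = 19/4 (D(v, Q) = 5 - 1/4 = 5 - 1*¼ = 5 - ¼ = 19/4)
W(J) = 1/(2*J)
l(b) = 19/4
s(V) = 255 + V
s(C(-2, W(-1))) - l(-317) = (255 + (-2 + (½)/(-1))) - 1*19/4 = (255 + (-2 + (½)*(-1))) - 19/4 = (255 + (-2 - ½)) - 19/4 = (255 - 5/2) - 19/4 = 505/2 - 19/4 = 991/4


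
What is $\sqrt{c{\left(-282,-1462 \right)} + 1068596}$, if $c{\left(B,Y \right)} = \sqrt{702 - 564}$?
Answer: $\sqrt{1068596 + \sqrt{138}} \approx 1033.7$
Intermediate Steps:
$c{\left(B,Y \right)} = \sqrt{138}$ ($c{\left(B,Y \right)} = \sqrt{702 - 564} = \sqrt{138}$)
$\sqrt{c{\left(-282,-1462 \right)} + 1068596} = \sqrt{\sqrt{138} + 1068596} = \sqrt{1068596 + \sqrt{138}}$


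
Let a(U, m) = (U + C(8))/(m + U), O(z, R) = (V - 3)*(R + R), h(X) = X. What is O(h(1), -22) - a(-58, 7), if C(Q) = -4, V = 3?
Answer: -62/51 ≈ -1.2157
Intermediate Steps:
O(z, R) = 0 (O(z, R) = (3 - 3)*(R + R) = 0*(2*R) = 0)
a(U, m) = (-4 + U)/(U + m) (a(U, m) = (U - 4)/(m + U) = (-4 + U)/(U + m))
O(h(1), -22) - a(-58, 7) = 0 - (-4 - 58)/(-58 + 7) = 0 - (-62)/(-51) = 0 - (-1)*(-62)/51 = 0 - 1*62/51 = 0 - 62/51 = -62/51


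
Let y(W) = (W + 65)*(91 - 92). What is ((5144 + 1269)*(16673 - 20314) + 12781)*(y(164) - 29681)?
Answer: 698008234320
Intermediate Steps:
y(W) = -65 - W (y(W) = (65 + W)*(-1) = -65 - W)
((5144 + 1269)*(16673 - 20314) + 12781)*(y(164) - 29681) = ((5144 + 1269)*(16673 - 20314) + 12781)*((-65 - 1*164) - 29681) = (6413*(-3641) + 12781)*((-65 - 164) - 29681) = (-23349733 + 12781)*(-229 - 29681) = -23336952*(-29910) = 698008234320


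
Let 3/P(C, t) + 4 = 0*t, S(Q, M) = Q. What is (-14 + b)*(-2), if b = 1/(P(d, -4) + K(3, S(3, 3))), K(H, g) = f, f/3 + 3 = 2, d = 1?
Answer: 428/15 ≈ 28.533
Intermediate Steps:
f = -3 (f = -9 + 3*2 = -9 + 6 = -3)
P(C, t) = -3/4 (P(C, t) = 3/(-4 + 0*t) = 3/(-4 + 0) = 3/(-4) = 3*(-1/4) = -3/4)
K(H, g) = -3
b = -4/15 (b = 1/(-3/4 - 3) = 1/(-15/4) = -4/15 ≈ -0.26667)
(-14 + b)*(-2) = (-14 - 4/15)*(-2) = -214/15*(-2) = 428/15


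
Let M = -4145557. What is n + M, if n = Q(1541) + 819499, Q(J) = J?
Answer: -3324517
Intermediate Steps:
n = 821040 (n = 1541 + 819499 = 821040)
n + M = 821040 - 4145557 = -3324517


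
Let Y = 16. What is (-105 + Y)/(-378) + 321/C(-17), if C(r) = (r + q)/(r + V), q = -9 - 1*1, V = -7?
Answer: 107945/378 ≈ 285.57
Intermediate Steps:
q = -10 (q = -9 - 1 = -10)
C(r) = (-10 + r)/(-7 + r) (C(r) = (r - 10)/(r - 7) = (-10 + r)/(-7 + r))
(-105 + Y)/(-378) + 321/C(-17) = (-105 + 16)/(-378) + 321/(((-10 - 17)/(-7 - 17))) = -89*(-1/378) + 321/((-27/(-24))) = 89/378 + 321/((-1/24*(-27))) = 89/378 + 321/(9/8) = 89/378 + 321*(8/9) = 89/378 + 856/3 = 107945/378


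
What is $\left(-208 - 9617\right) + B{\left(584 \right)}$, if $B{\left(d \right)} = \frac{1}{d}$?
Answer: $- \frac{5737799}{584} \approx -9825.0$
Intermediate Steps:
$\left(-208 - 9617\right) + B{\left(584 \right)} = \left(-208 - 9617\right) + \frac{1}{584} = -9825 + \frac{1}{584} = - \frac{5737799}{584}$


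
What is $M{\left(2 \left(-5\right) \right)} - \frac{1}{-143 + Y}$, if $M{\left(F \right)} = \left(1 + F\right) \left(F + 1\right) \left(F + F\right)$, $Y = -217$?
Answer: $- \frac{583199}{360} \approx -1620.0$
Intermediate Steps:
$M{\left(F \right)} = 2 F \left(1 + F\right)^{2}$ ($M{\left(F \right)} = \left(1 + F\right) \left(1 + F\right) 2 F = \left(1 + F\right)^{2} \cdot 2 F = 2 F \left(1 + F\right)^{2}$)
$M{\left(2 \left(-5\right) \right)} - \frac{1}{-143 + Y} = 2 \cdot 2 \left(-5\right) \left(1 + 2 \left(-5\right)\right)^{2} - \frac{1}{-143 - 217} = 2 \left(-10\right) \left(1 - 10\right)^{2} - \frac{1}{-360} = 2 \left(-10\right) \left(-9\right)^{2} - - \frac{1}{360} = 2 \left(-10\right) 81 + \frac{1}{360} = -1620 + \frac{1}{360} = - \frac{583199}{360}$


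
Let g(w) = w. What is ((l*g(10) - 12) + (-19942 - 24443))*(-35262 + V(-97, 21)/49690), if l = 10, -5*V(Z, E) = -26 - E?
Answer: 388079100156341/248450 ≈ 1.5620e+9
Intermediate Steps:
V(Z, E) = 26/5 + E/5 (V(Z, E) = -(-26 - E)/5 = 26/5 + E/5)
((l*g(10) - 12) + (-19942 - 24443))*(-35262 + V(-97, 21)/49690) = ((10*10 - 12) + (-19942 - 24443))*(-35262 + (26/5 + (⅕)*21)/49690) = ((100 - 12) - 44385)*(-35262 + (26/5 + 21/5)*(1/49690)) = (88 - 44385)*(-35262 + (47/5)*(1/49690)) = -44297*(-35262 + 47/248450) = -44297*(-8760843853/248450) = 388079100156341/248450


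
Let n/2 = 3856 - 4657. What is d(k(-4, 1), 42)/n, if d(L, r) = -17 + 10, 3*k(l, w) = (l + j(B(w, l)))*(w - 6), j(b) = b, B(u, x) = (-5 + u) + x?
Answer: 7/1602 ≈ 0.0043695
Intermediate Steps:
B(u, x) = -5 + u + x
n = -1602 (n = 2*(3856 - 4657) = 2*(-801) = -1602)
k(l, w) = (-6 + w)*(-5 + w + 2*l)/3 (k(l, w) = ((l + (-5 + w + l))*(w - 6))/3 = ((l + (-5 + l + w))*(-6 + w))/3 = ((-5 + w + 2*l)*(-6 + w))/3 = ((-6 + w)*(-5 + w + 2*l))/3 = (-6 + w)*(-5 + w + 2*l)/3)
d(L, r) = -7
d(k(-4, 1), 42)/n = -7/(-1602) = -7*(-1/1602) = 7/1602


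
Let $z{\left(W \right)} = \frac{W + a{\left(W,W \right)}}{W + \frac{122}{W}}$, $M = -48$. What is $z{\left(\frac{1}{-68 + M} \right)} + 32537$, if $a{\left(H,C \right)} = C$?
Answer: $\frac{53413812923}{1641633} \approx 32537.0$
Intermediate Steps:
$z{\left(W \right)} = \frac{2 W}{W + \frac{122}{W}}$ ($z{\left(W \right)} = \frac{W + W}{W + \frac{122}{W}} = \frac{2 W}{W + \frac{122}{W}}$)
$z{\left(\frac{1}{-68 + M} \right)} + 32537 = \frac{2 \left(\frac{1}{-68 - 48}\right)^{2}}{122 + \left(\frac{1}{-68 - 48}\right)^{2}} + 32537 = \frac{2 \left(\frac{1}{-116}\right)^{2}}{122 + \left(\frac{1}{-116}\right)^{2}} + 32537 = \frac{2 \left(- \frac{1}{116}\right)^{2}}{122 + \left(- \frac{1}{116}\right)^{2}} + 32537 = 2 \cdot \frac{1}{13456} \frac{1}{122 + \frac{1}{13456}} + 32537 = 2 \cdot \frac{1}{13456} \frac{1}{\frac{1641633}{13456}} + 32537 = 2 \cdot \frac{1}{13456} \cdot \frac{13456}{1641633} + 32537 = \frac{2}{1641633} + 32537 = \frac{53413812923}{1641633}$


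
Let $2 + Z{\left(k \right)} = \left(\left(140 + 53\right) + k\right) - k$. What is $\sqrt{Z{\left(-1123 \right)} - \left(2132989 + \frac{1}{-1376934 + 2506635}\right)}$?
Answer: $\frac{i \sqrt{9418438546556691}}{66453} \approx 1460.4 i$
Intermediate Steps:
$Z{\left(k \right)} = 191$ ($Z{\left(k \right)} = -2 + \left(\left(\left(140 + 53\right) + k\right) - k\right) = -2 + \left(\left(193 + k\right) - k\right) = -2 + 193 = 191$)
$\sqrt{Z{\left(-1123 \right)} - \left(2132989 + \frac{1}{-1376934 + 2506635}\right)} = \sqrt{191 - \left(2132989 + \frac{1}{-1376934 + 2506635}\right)} = \sqrt{191 - \frac{2409639806290}{1129701}} = \sqrt{- \frac{2409424033399}{1129701}} = \frac{i \sqrt{9418438546556691}}{66453}$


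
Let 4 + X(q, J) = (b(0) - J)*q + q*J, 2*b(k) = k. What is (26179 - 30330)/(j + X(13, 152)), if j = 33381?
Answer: -4151/33377 ≈ -0.12437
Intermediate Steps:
b(k) = k/2
X(q, J) = -4 (X(q, J) = -4 + (((½)*0 - J)*q + q*J) = -4 + ((0 - J)*q + J*q) = -4 + ((-J)*q + J*q) = -4 + (-J*q + J*q) = -4 + 0 = -4)
(26179 - 30330)/(j + X(13, 152)) = (26179 - 30330)/(33381 - 4) = -4151/33377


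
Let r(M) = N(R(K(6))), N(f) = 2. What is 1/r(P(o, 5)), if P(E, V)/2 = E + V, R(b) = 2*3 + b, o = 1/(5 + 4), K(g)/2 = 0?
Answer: 1/2 ≈ 0.50000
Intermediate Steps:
K(g) = 0 (K(g) = 2*0 = 0)
o = 1/9 ≈ 0.11111
R(b) = 6 + b
P(E, V) = 2*E + 2*V (P(E, V) = 2*(E + V) = 2*E + 2*V)
r(M) = 2
1/r(P(o, 5)) = 1/2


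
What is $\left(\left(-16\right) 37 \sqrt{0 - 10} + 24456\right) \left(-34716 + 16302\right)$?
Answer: $-450332784 + 10901088 i \sqrt{10} \approx -4.5033 \cdot 10^{8} + 3.4472 \cdot 10^{7} i$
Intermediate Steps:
$\left(\left(-16\right) 37 \sqrt{0 - 10} + 24456\right) \left(-34716 + 16302\right) = \left(- 592 \sqrt{-10} + 24456\right) \left(-18414\right) = \left(- 592 i \sqrt{10} + 24456\right) \left(-18414\right) = \left(24456 - 592 i \sqrt{10}\right) \left(-18414\right) = -450332784 + 10901088 i \sqrt{10}$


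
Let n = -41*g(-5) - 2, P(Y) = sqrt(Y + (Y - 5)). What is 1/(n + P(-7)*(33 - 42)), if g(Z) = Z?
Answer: 203/42748 + 9*I*sqrt(19)/42748 ≈ 0.0047488 + 0.00091771*I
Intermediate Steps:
P(Y) = sqrt(-5 + 2*Y) (P(Y) = sqrt(Y + (-5 + Y)) = sqrt(-5 + 2*Y))
n = 203 (n = -41*(-5) - 2 = 205 - 2 = 203)
1/(n + P(-7)*(33 - 42)) = 1/(203 + sqrt(-5 + 2*(-7))*(33 - 42)) = 1/(203 + sqrt(-5 - 14)*(-9)) = 1/(203 + sqrt(-19)*(-9)) = 1/(203 + (I*sqrt(19))*(-9)) = 1/(203 - 9*I*sqrt(19))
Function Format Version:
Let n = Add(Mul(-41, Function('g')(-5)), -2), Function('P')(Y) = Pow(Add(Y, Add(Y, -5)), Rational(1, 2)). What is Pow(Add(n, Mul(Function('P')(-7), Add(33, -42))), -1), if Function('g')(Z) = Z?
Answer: Add(Rational(203, 42748), Mul(Rational(9, 42748), I, Pow(19, Rational(1, 2)))) ≈ Add(0.0047488, Mul(0.00091771, I))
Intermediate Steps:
Function('P')(Y) = Pow(Add(-5, Mul(2, Y)), Rational(1, 2)) (Function('P')(Y) = Pow(Add(Y, Add(-5, Y)), Rational(1, 2)) = Pow(Add(-5, Mul(2, Y)), Rational(1, 2)))
n = 203 (n = Add(Mul(-41, -5), -2) = Add(205, -2) = 203)
Pow(Add(n, Mul(Function('P')(-7), Add(33, -42))), -1) = Pow(Add(203, Mul(Pow(Add(-5, Mul(2, -7)), Rational(1, 2)), Add(33, -42))), -1) = Pow(Add(203, Mul(Pow(Add(-5, -14), Rational(1, 2)), -9)), -1) = Pow(Add(203, Mul(Pow(-19, Rational(1, 2)), -9)), -1) = Pow(Add(203, Mul(Mul(I, Pow(19, Rational(1, 2))), -9)), -1) = Pow(Add(203, Mul(-9, I, Pow(19, Rational(1, 2)))), -1)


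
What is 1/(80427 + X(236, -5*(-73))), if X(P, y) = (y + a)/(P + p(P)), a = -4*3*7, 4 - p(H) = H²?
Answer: 55456/4460159431 ≈ 1.2434e-5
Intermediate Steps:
p(H) = 4 - H²
a = -84 (a = -12*7 = -84)
X(P, y) = (-84 + y)/(4 + P - P²) (X(P, y) = (y - 84)/(P + (4 - P²)) = (-84 + y)/(4 + P - P²))
1/(80427 + X(236, -5*(-73))) = 1/(80427 + (-84 - 5*(-73))/(4 + 236 - 1*236²)) = 1/(80427 + (-84 + 365)/(4 + 236 - 1*55696)) = 1/(80427 + 281/(4 + 236 - 55696)) = 1/(80427 + 281/(-55456)) = 1/(80427 - 1/55456*281) = 1/(80427 - 281/55456) = 1/(4460159431/55456) = 55456/4460159431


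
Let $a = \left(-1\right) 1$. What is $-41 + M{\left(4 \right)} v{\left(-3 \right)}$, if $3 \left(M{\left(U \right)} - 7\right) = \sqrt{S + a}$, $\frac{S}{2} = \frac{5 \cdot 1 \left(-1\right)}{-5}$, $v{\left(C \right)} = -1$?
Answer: $- \frac{145}{3} \approx -48.333$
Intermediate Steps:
$a = -1$
$S = 2$ ($S = 2 \frac{5 \cdot 1 \left(-1\right)}{-5} = 2 \cdot 5 \left(-1\right) \left(- \frac{1}{5}\right) = 2 \left(\left(-5\right) \left(- \frac{1}{5}\right)\right) = 2 \cdot 1 = 2$)
$M{\left(U \right)} = \frac{22}{3}$ ($M{\left(U \right)} = 7 + \frac{\sqrt{2 - 1}}{3} = 7 + \frac{\sqrt{1}}{3} = 7 + \frac{1}{3} \cdot 1 = 7 + \frac{1}{3} = \frac{22}{3}$)
$-41 + M{\left(4 \right)} v{\left(-3 \right)} = -41 + \frac{22}{3} \left(-1\right) = -41 - \frac{22}{3} = - \frac{145}{3}$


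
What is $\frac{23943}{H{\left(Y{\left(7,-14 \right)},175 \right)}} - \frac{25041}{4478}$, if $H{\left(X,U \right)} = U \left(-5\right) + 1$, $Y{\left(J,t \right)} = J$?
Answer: $- \frac{1403289}{42541} \approx -32.987$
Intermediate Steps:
$H{\left(X,U \right)} = 1 - 5 U$ ($H{\left(X,U \right)} = - 5 U + 1 = 1 - 5 U$)
$\frac{23943}{H{\left(Y{\left(7,-14 \right)},175 \right)}} - \frac{25041}{4478} = \frac{23943}{1 - 875} - \frac{25041}{4478} = \frac{23943}{-874} - \frac{25041}{4478} = 23943 \left(- \frac{1}{874}\right) - \frac{25041}{4478} = - \frac{1041}{38} - \frac{25041}{4478} = - \frac{1403289}{42541}$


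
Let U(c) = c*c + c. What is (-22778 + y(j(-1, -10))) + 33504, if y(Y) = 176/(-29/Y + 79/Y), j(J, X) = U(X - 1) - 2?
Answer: 277654/25 ≈ 11106.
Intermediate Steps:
U(c) = c + c**2 (U(c) = c**2 + c = c + c**2)
j(J, X) = -2 + X*(-1 + X) (j(J, X) = (X - 1)*(1 + (X - 1)) - 2 = (-1 + X)*(1 + (-1 + X)) - 2 = (-1 + X)*X - 2 = X*(-1 + X) - 2 = -2 + X*(-1 + X))
y(Y) = 88*Y/25 (y(Y) = 176/((50/Y)) = 176*(Y/50) = 88*Y/25)
(-22778 + y(j(-1, -10))) + 33504 = (-22778 + 88*(-2 - 10*(-1 - 10))/25) + 33504 = (-22778 + 88*(-2 - 10*(-11))/25) + 33504 = (-22778 + 88*(-2 + 110)/25) + 33504 = (-22778 + (88/25)*108) + 33504 = (-22778 + 9504/25) + 33504 = -559946/25 + 33504 = 277654/25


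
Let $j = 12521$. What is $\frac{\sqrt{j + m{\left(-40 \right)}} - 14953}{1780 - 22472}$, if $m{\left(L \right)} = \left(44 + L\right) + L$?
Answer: $\frac{14953}{20692} - \frac{\sqrt{12485}}{20692} \approx 0.71725$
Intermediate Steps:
$m{\left(L \right)} = 44 + 2 L$
$\frac{\sqrt{j + m{\left(-40 \right)}} - 14953}{1780 - 22472} = \frac{\sqrt{12521 + \left(44 + 2 \left(-40\right)\right)} - 14953}{1780 - 22472} = \frac{\sqrt{12521 + \left(44 - 80\right)} - 14953}{-20692} = \left(\sqrt{12521 - 36} - 14953\right) \left(- \frac{1}{20692}\right) = \left(\sqrt{12485} - 14953\right) \left(- \frac{1}{20692}\right) = \left(-14953 + \sqrt{12485}\right) \left(- \frac{1}{20692}\right) = \frac{14953}{20692} - \frac{\sqrt{12485}}{20692}$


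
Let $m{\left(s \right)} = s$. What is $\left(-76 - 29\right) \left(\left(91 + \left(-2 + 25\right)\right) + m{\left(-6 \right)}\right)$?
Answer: $-11340$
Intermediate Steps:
$\left(-76 - 29\right) \left(\left(91 + \left(-2 + 25\right)\right) + m{\left(-6 \right)}\right) = \left(-76 - 29\right) \left(\left(91 + \left(-2 + 25\right)\right) - 6\right) = - 105 \left(\left(91 + 23\right) - 6\right) = - 105 \left(114 - 6\right) = \left(-105\right) 108 = -11340$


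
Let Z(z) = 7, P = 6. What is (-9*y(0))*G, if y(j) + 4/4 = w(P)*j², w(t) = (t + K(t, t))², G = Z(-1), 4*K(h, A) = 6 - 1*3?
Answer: 63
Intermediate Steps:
K(h, A) = ¾ (K(h, A) = (6 - 1*3)/4 = (6 - 3)/4 = (¼)*3 = ¾)
G = 7
w(t) = (¾ + t)² (w(t) = (t + ¾)² = (¾ + t)²)
y(j) = -1 + 729*j²/16 (y(j) = -1 + ((3 + 4*6)²/16)*j² = -1 + ((3 + 24)²/16)*j² = -1 + ((1/16)*27²)*j² = -1 + ((1/16)*729)*j² = -1 + 729*j²/16)
(-9*y(0))*G = -9*(-1 + (729/16)*0²)*7 = -9*(-1 + (729/16)*0)*7 = -9*(-1 + 0)*7 = -9*(-1)*7 = 9*7 = 63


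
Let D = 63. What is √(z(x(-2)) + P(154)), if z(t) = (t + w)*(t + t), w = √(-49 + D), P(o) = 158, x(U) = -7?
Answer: √(256 - 14*√14) ≈ 14.269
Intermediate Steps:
w = √14 (w = √(-49 + 63) = √14 ≈ 3.7417)
z(t) = 2*t*(t + √14) (z(t) = (t + √14)*(t + t) = (t + √14)*(2*t) = 2*t*(t + √14))
√(z(x(-2)) + P(154)) = √(2*(-7)*(-7 + √14) + 158) = √((98 - 14*√14) + 158) = √(256 - 14*√14)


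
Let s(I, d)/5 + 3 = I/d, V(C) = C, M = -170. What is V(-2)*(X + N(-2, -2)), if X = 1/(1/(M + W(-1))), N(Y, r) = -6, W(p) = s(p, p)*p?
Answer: 332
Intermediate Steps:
s(I, d) = -15 + 5*I/d (s(I, d) = -15 + 5*(I/d) = -15 + 5*I/d)
W(p) = -10*p (W(p) = (-15 + 5*p/p)*p = (-15 + 5)*p = -10*p)
X = -160 (X = 1/(1/(-170 - 10*(-1))) = 1/(1/(-170 + 10)) = 1/(1/(-160)) = 1/(-1/160) = -160)
V(-2)*(X + N(-2, -2)) = -2*(-160 - 6) = -2*(-166) = 332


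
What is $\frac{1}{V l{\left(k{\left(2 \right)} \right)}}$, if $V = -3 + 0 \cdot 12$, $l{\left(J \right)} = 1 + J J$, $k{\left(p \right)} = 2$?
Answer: $- \frac{1}{15} \approx -0.066667$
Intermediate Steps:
$l{\left(J \right)} = 1 + J^{2}$
$V = -3$ ($V = -3 + 0 = -3$)
$\frac{1}{V l{\left(k{\left(2 \right)} \right)}} = \frac{1}{\left(-3\right) \left(1 + 2^{2}\right)} = - \frac{1}{3 \left(1 + 4\right)} = - \frac{1}{3 \cdot 5} = \left(- \frac{1}{3}\right) \frac{1}{5} = - \frac{1}{15}$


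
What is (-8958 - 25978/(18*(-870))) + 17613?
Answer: 67781639/7830 ≈ 8656.7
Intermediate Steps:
(-8958 - 25978/(18*(-870))) + 17613 = (-8958 - 25978/(-15660)) + 17613 = (-8958 - 25978*(-1/15660)) + 17613 = (-8958 + 12989/7830) + 17613 = -70128151/7830 + 17613 = 67781639/7830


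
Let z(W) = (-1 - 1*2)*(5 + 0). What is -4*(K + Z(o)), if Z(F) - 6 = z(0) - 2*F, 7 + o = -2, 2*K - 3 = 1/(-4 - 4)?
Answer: -167/4 ≈ -41.750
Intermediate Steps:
K = 23/16 (K = 3/2 + 1/(2*(-4 - 4)) = 3/2 + (½)/(-8) = 3/2 + (½)*(-⅛) = 3/2 - 1/16 = 23/16 ≈ 1.4375)
o = -9 (o = -7 - 2 = -9)
z(W) = -15 (z(W) = (-1 - 2)*5 = -3*5 = -15)
Z(F) = -9 - 2*F (Z(F) = 6 + (-15 - 2*F) = -9 - 2*F)
-4*(K + Z(o)) = -4*(23/16 + (-9 - 2*(-9))) = -4*(23/16 + (-9 + 18)) = -4*(23/16 + 9) = -4*167/16 = -167/4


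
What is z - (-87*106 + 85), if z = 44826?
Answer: 53963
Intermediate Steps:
z - (-87*106 + 85) = 44826 - (-87*106 + 85) = 44826 - (-9222 + 85) = 44826 - 1*(-9137) = 44826 + 9137 = 53963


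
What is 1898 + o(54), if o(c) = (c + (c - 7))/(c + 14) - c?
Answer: 125493/68 ≈ 1845.5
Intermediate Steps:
o(c) = -c + (-7 + 2*c)/(14 + c) (o(c) = (c + (-7 + c))/(14 + c) - c = (-7 + 2*c)/(14 + c) - c = -c + (-7 + 2*c)/(14 + c))
1898 + o(54) = 1898 + (-7 - 1*54² - 12*54)/(14 + 54) = 1898 + (-7 - 1*2916 - 648)/68 = 1898 + (-7 - 2916 - 648)/68 = 1898 + (1/68)*(-3571) = 1898 - 3571/68 = 125493/68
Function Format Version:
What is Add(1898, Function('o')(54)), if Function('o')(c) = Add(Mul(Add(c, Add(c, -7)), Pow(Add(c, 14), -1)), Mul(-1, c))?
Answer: Rational(125493, 68) ≈ 1845.5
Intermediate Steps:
Function('o')(c) = Add(Mul(-1, c), Mul(Pow(Add(14, c), -1), Add(-7, Mul(2, c)))) (Function('o')(c) = Add(Mul(Add(c, Add(-7, c)), Pow(Add(14, c), -1)), Mul(-1, c)) = Add(Mul(Add(-7, Mul(2, c)), Pow(Add(14, c), -1)), Mul(-1, c)) = Add(Mul(Pow(Add(14, c), -1), Add(-7, Mul(2, c))), Mul(-1, c)) = Add(Mul(-1, c), Mul(Pow(Add(14, c), -1), Add(-7, Mul(2, c)))))
Add(1898, Function('o')(54)) = Add(1898, Mul(Pow(Add(14, 54), -1), Add(-7, Mul(-1, Pow(54, 2)), Mul(-12, 54)))) = Add(1898, Mul(Pow(68, -1), Add(-7, Mul(-1, 2916), -648))) = Add(1898, Mul(Rational(1, 68), Add(-7, -2916, -648))) = Add(1898, Mul(Rational(1, 68), -3571)) = Add(1898, Rational(-3571, 68)) = Rational(125493, 68)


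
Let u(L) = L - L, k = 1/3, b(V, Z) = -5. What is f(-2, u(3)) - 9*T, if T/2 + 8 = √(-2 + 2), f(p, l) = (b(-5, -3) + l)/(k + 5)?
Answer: 2289/16 ≈ 143.06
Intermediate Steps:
k = ⅓ ≈ 0.33333
u(L) = 0
f(p, l) = -15/16 + 3*l/16 (f(p, l) = (-5 + l)/(⅓ + 5) = (-5 + l)/(16/3) = (-5 + l)*(3/16) = -15/16 + 3*l/16)
T = -16 (T = -16 + 2*√(-2 + 2) = -16 + 2*√0 = -16 + 2*0 = -16 + 0 = -16)
f(-2, u(3)) - 9*T = (-15/16 + (3/16)*0) - 9*(-16) = (-15/16 + 0) + 144 = -15/16 + 144 = 2289/16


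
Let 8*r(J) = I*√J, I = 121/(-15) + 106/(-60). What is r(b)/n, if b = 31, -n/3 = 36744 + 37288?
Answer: 59*√31/10660608 ≈ 3.0814e-5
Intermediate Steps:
n = -222096 (n = -3*(36744 + 37288) = -3*74032 = -222096)
I = -59/6 (I = 121*(-1/15) + 106*(-1/60) = -121/15 - 53/30 = -59/6 ≈ -9.8333)
r(J) = -59*√J/48 (r(J) = (-59*√J/6)/8 = -59*√J/48)
r(b)/n = -59*√31/48/(-222096) = -59*√31/48*(-1/222096) = 59*√31/10660608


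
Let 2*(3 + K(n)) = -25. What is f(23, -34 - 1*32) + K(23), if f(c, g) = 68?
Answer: 105/2 ≈ 52.500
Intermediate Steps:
K(n) = -31/2 (K(n) = -3 + (½)*(-25) = -3 - 25/2 = -31/2)
f(23, -34 - 1*32) + K(23) = 68 - 31/2 = 105/2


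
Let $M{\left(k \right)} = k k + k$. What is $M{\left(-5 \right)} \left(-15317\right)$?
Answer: $-306340$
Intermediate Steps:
$M{\left(k \right)} = k + k^{2}$ ($M{\left(k \right)} = k^{2} + k = k + k^{2}$)
$M{\left(-5 \right)} \left(-15317\right) = - 5 \left(1 - 5\right) \left(-15317\right) = \left(-5\right) \left(-4\right) \left(-15317\right) = 20 \left(-15317\right) = -306340$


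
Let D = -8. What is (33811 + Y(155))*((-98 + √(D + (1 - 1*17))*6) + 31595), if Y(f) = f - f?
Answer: 1064945067 + 405732*I*√6 ≈ 1.0649e+9 + 9.9384e+5*I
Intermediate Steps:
Y(f) = 0
(33811 + Y(155))*((-98 + √(D + (1 - 1*17))*6) + 31595) = (33811 + 0)*((-98 + √(-8 + (1 - 1*17))*6) + 31595) = 33811*((-98 + √(-8 + (1 - 17))*6) + 31595) = 33811*((-98 + √(-8 - 16)*6) + 31595) = 33811*((-98 + √(-24)*6) + 31595) = 33811*((-98 + (2*I*√6)*6) + 31595) = 33811*((-98 + 12*I*√6) + 31595) = 33811*(31497 + 12*I*√6) = 1064945067 + 405732*I*√6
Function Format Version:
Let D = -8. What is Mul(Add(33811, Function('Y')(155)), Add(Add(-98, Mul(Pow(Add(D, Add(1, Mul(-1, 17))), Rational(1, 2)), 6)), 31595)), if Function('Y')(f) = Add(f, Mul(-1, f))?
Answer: Add(1064945067, Mul(405732, I, Pow(6, Rational(1, 2)))) ≈ Add(1.0649e+9, Mul(9.9384e+5, I))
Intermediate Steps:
Function('Y')(f) = 0
Mul(Add(33811, Function('Y')(155)), Add(Add(-98, Mul(Pow(Add(D, Add(1, Mul(-1, 17))), Rational(1, 2)), 6)), 31595)) = Mul(Add(33811, 0), Add(Add(-98, Mul(Pow(Add(-8, Add(1, Mul(-1, 17))), Rational(1, 2)), 6)), 31595)) = Mul(33811, Add(Add(-98, Mul(Pow(Add(-8, Add(1, -17)), Rational(1, 2)), 6)), 31595)) = Mul(33811, Add(Add(-98, Mul(Pow(Add(-8, -16), Rational(1, 2)), 6)), 31595)) = Mul(33811, Add(Add(-98, Mul(Pow(-24, Rational(1, 2)), 6)), 31595)) = Mul(33811, Add(Add(-98, Mul(Mul(2, I, Pow(6, Rational(1, 2))), 6)), 31595)) = Mul(33811, Add(Add(-98, Mul(12, I, Pow(6, Rational(1, 2)))), 31595)) = Mul(33811, Add(31497, Mul(12, I, Pow(6, Rational(1, 2))))) = Add(1064945067, Mul(405732, I, Pow(6, Rational(1, 2))))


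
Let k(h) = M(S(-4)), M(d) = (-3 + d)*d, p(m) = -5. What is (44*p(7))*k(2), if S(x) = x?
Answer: -6160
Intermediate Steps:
M(d) = d*(-3 + d)
k(h) = 28 (k(h) = -4*(-3 - 4) = -4*(-7) = 28)
(44*p(7))*k(2) = (44*(-5))*28 = -220*28 = -6160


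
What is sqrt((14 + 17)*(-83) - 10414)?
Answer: 3*I*sqrt(1443) ≈ 113.96*I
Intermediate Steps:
sqrt((14 + 17)*(-83) - 10414) = sqrt(31*(-83) - 10414) = sqrt(-2573 - 10414) = sqrt(-12987) = 3*I*sqrt(1443)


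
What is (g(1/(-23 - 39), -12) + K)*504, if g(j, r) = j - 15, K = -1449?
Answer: -22873788/31 ≈ -7.3786e+5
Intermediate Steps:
g(j, r) = -15 + j
(g(1/(-23 - 39), -12) + K)*504 = ((-15 + 1/(-23 - 39)) - 1449)*504 = ((-15 + 1/(-62)) - 1449)*504 = ((-15 - 1/62) - 1449)*504 = (-931/62 - 1449)*504 = -90769/62*504 = -22873788/31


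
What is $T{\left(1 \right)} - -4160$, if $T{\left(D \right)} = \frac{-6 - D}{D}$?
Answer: $4153$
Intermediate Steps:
$T{\left(D \right)} = \frac{-6 - D}{D}$
$T{\left(1 \right)} - -4160 = \frac{-6 - 1}{1} - -4160 = 1 \left(-6 - 1\right) + 4160 = 1 \left(-7\right) + 4160 = -7 + 4160 = 4153$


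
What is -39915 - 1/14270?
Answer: -569587051/14270 ≈ -39915.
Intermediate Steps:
-39915 - 1/14270 = -569587051/14270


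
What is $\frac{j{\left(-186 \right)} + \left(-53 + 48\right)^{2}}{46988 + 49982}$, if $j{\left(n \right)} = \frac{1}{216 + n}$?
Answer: $\frac{751}{2909100} \approx 0.00025816$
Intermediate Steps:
$\frac{j{\left(-186 \right)} + \left(-53 + 48\right)^{2}}{46988 + 49982} = \frac{\frac{1}{216 - 186} + \left(-53 + 48\right)^{2}}{46988 + 49982} = \frac{\frac{1}{30} + \left(-5\right)^{2}}{96970} = \left(\frac{1}{30} + 25\right) \frac{1}{96970} = \frac{751}{30} \cdot \frac{1}{96970} = \frac{751}{2909100}$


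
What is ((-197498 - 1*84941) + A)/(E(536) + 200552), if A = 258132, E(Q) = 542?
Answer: -24307/201094 ≈ -0.12087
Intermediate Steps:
((-197498 - 1*84941) + A)/(E(536) + 200552) = ((-197498 - 1*84941) + 258132)/(542 + 200552) = ((-197498 - 84941) + 258132)/201094 = (-282439 + 258132)*(1/201094) = -24307*1/201094 = -24307/201094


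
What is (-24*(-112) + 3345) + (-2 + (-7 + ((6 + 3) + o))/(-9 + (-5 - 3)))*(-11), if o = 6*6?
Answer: 103353/17 ≈ 6079.6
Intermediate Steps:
o = 36
(-24*(-112) + 3345) + (-2 + (-7 + ((6 + 3) + o))/(-9 + (-5 - 3)))*(-11) = (-24*(-112) + 3345) + (-2 + (-7 + ((6 + 3) + 36))/(-9 + (-5 - 3)))*(-11) = (2688 + 3345) + (-2 + (-7 + (9 + 36))/(-9 - 8))*(-11) = 6033 + (-2 + (-7 + 45)/(-17))*(-11) = 6033 + (-2 + 38*(-1/17))*(-11) = 6033 + (-2 - 38/17)*(-11) = 6033 - 72/17*(-11) = 6033 + 792/17 = 103353/17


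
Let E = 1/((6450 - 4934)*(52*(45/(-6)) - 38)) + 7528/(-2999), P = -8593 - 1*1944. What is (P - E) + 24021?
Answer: 26243334760311/1945895152 ≈ 13487.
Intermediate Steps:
P = -10537 (P = -8593 - 1944 = -10537)
E = -4884530743/1945895152 (E = 1/(1516*(52*(45*(-1/6)) - 38)) + 7528*(-1/2999) = 1/(1516*(52*(-15/2) - 38)) - 7528/2999 = 1/(1516*(-390 - 38)) - 7528/2999 = (1/1516)/(-428) - 7528/2999 = (1/1516)*(-1/428) - 7528/2999 = -1/648848 - 7528/2999 = -4884530743/1945895152 ≈ -2.5102)
(P - E) + 24021 = (-10537 - 1*(-4884530743/1945895152)) + 24021 = (-10537 + 4884530743/1945895152) + 24021 = -20499012685881/1945895152 + 24021 = 26243334760311/1945895152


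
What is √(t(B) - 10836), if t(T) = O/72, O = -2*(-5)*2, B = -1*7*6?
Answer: I*√390086/6 ≈ 104.09*I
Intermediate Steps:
B = -42 (B = -7*6 = -42)
O = 20 (O = 10*2 = 20)
t(T) = 5/18 (t(T) = 20/72 = 20*(1/72) = 5/18)
√(t(B) - 10836) = √(5/18 - 10836) = √(-195043/18) = I*√390086/6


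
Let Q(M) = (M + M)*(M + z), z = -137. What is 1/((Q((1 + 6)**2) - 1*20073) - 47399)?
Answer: -1/76096 ≈ -1.3141e-5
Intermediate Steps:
Q(M) = 2*M*(-137 + M) (Q(M) = (M + M)*(M - 137) = (2*M)*(-137 + M) = 2*M*(-137 + M))
1/((Q((1 + 6)**2) - 1*20073) - 47399) = 1/((2*(1 + 6)**2*(-137 + (1 + 6)**2) - 1*20073) - 47399) = 1/((2*7**2*(-137 + 7**2) - 20073) - 47399) = 1/((2*49*(-137 + 49) - 20073) - 47399) = 1/((2*49*(-88) - 20073) - 47399) = 1/((-8624 - 20073) - 47399) = 1/(-28697 - 47399) = 1/(-76096) = -1/76096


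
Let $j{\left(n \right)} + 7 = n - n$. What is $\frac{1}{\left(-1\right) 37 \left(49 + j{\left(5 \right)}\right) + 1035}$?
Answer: $- \frac{1}{519} \approx -0.0019268$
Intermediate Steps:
$j{\left(n \right)} = -7$ ($j{\left(n \right)} = -7 + \left(n - n\right) = -7 + 0 = -7$)
$\frac{1}{\left(-1\right) 37 \left(49 + j{\left(5 \right)}\right) + 1035} = \frac{1}{\left(-1\right) 37 \left(49 - 7\right) + 1035} = \frac{1}{\left(-37\right) 42 + 1035} = \frac{1}{-1554 + 1035} = \frac{1}{-519} = - \frac{1}{519}$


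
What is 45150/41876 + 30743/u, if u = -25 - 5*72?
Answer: -635005559/8061130 ≈ -78.774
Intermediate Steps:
u = -385 (u = -25 - 360 = -385)
45150/41876 + 30743/u = 45150/41876 + 30743/(-385) = 45150*(1/41876) + 30743*(-1/385) = 22575/20938 - 30743/385 = -635005559/8061130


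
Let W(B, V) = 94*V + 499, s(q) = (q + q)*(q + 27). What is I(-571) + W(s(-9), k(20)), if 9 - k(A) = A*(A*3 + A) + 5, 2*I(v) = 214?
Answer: -149418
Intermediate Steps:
I(v) = 107 (I(v) = (1/2)*214 = 107)
s(q) = 2*q*(27 + q) (s(q) = (2*q)*(27 + q) = 2*q*(27 + q))
k(A) = 4 - 4*A**2 (k(A) = 9 - (A*(A*3 + A) + 5) = 9 - (A*(3*A + A) + 5) = 9 - (A*(4*A) + 5) = 9 - (4*A**2 + 5) = 9 - (5 + 4*A**2) = 9 + (-5 - 4*A**2) = 4 - 4*A**2)
W(B, V) = 499 + 94*V
I(-571) + W(s(-9), k(20)) = 107 + (499 + 94*(4 - 4*20**2)) = 107 + (499 + 94*(4 - 4*400)) = 107 + (499 + 94*(4 - 1600)) = 107 + (499 + 94*(-1596)) = 107 + (499 - 150024) = 107 - 149525 = -149418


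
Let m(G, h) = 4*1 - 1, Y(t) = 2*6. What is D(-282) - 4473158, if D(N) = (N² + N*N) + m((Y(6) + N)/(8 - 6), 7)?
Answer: -4314107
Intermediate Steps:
Y(t) = 12
m(G, h) = 3 (m(G, h) = 4 - 1 = 3)
D(N) = 3 + 2*N² (D(N) = (N² + N*N) + 3 = (N² + N²) + 3 = 2*N² + 3 = 3 + 2*N²)
D(-282) - 4473158 = (3 + 2*(-282)²) - 4473158 = (3 + 2*79524) - 4473158 = (3 + 159048) - 4473158 = 159051 - 4473158 = -4314107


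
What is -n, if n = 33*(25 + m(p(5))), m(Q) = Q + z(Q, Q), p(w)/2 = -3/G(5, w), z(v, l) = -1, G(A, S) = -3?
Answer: -858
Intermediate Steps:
p(w) = 2 (p(w) = 2*(-3/(-3)) = 2*(-3*(-⅓)) = 2*1 = 2)
m(Q) = -1 + Q (m(Q) = Q - 1 = -1 + Q)
n = 858 (n = 33*(25 + (-1 + 2)) = 33*(25 + 1) = 33*26 = 858)
-n = -1*858 = -858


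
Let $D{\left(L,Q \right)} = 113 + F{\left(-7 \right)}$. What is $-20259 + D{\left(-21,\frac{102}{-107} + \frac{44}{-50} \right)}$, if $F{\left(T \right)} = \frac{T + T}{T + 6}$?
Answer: $-20132$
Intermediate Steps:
$F{\left(T \right)} = \frac{2 T}{6 + T}$
$D{\left(L,Q \right)} = 127$ ($D{\left(L,Q \right)} = 113 + 2 \left(-7\right) \frac{1}{6 - 7} = 113 + 2 \left(-7\right) \frac{1}{-1} = 113 + 2 \left(-7\right) \left(-1\right) = 113 + 14 = 127$)
$-20259 + D{\left(-21,\frac{102}{-107} + \frac{44}{-50} \right)} = -20259 + 127 = -20132$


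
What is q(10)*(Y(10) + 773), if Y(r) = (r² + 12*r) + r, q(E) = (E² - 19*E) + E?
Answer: -80240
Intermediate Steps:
q(E) = E² - 18*E
Y(r) = r² + 13*r
q(10)*(Y(10) + 773) = (10*(-18 + 10))*(10*(13 + 10) + 773) = (10*(-8))*(10*23 + 773) = -80*(230 + 773) = -80*1003 = -80240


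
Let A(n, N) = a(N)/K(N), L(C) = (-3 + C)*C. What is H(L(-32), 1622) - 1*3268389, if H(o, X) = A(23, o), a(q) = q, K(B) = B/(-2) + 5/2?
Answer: -728851195/223 ≈ -3.2684e+6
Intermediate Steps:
K(B) = 5/2 - B/2 (K(B) = B*(-1/2) + 5*(1/2) = -B/2 + 5/2 = 5/2 - B/2)
L(C) = C*(-3 + C)
A(n, N) = N/(5/2 - N/2)
H(o, X) = -2*o/(-5 + o)
H(L(-32), 1622) - 1*3268389 = -2*(-32*(-3 - 32))/(-5 - 32*(-3 - 32)) - 1*3268389 = -2*(-32*(-35))/(-5 - 32*(-35)) - 3268389 = -2*1120/(-5 + 1120) - 3268389 = -2*1120/1115 - 3268389 = -2*1120*1/1115 - 3268389 = -448/223 - 3268389 = -728851195/223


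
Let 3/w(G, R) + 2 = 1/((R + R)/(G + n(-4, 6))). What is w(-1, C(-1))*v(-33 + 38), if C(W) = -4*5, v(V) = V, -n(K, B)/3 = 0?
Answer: -600/79 ≈ -7.5949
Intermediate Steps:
n(K, B) = 0 (n(K, B) = -3*0 = 0)
C(W) = -20
w(G, R) = 3/(-2 + G/(2*R)) (w(G, R) = 3/(-2 + 1/((R + R)/(G + 0))) = 3/(-2 + 1/((2*R)/G)) = 3/(-2 + 1/(2*R/G)) = 3/(-2 + G/(2*R)))
w(-1, C(-1))*v(-33 + 38) = (6*(-20)/(-1 - 4*(-20)))*(-33 + 38) = (6*(-20)/(-1 + 80))*5 = (6*(-20)/79)*5 = (6*(-20)*(1/79))*5 = -120/79*5 = -600/79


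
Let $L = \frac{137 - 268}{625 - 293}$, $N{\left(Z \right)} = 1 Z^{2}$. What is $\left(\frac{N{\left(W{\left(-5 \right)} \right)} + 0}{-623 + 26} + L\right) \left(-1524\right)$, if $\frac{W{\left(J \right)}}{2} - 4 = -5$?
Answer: $\frac{10100945}{16517} \approx 611.55$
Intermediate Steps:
$W{\left(J \right)} = -2$ ($W{\left(J \right)} = 8 + 2 \left(-5\right) = 8 - 10 = -2$)
$N{\left(Z \right)} = Z^{2}$
$L = - \frac{131}{332} \approx -0.39458$
$\left(\frac{N{\left(W{\left(-5 \right)} \right)} + 0}{-623 + 26} + L\right) \left(-1524\right) = \left(\frac{\left(-2\right)^{2} + 0}{-623 + 26} - \frac{131}{332}\right) \left(-1524\right) = \left(\frac{4 + 0}{-597} - \frac{131}{332}\right) \left(-1524\right) = \left(4 \left(- \frac{1}{597}\right) - \frac{131}{332}\right) \left(-1524\right) = \left(- \frac{4}{597} - \frac{131}{332}\right) \left(-1524\right) = \left(- \frac{79535}{198204}\right) \left(-1524\right) = \frac{10100945}{16517}$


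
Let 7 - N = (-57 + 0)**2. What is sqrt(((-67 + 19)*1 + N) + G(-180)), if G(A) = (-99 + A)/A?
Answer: I*sqrt(328845)/10 ≈ 57.345*I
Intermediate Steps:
N = -3242 (N = 7 - (-57 + 0)**2 = 7 - 1*(-57)**2 = 7 - 1*3249 = 7 - 3249 = -3242)
G(A) = (-99 + A)/A
sqrt(((-67 + 19)*1 + N) + G(-180)) = sqrt(((-67 + 19)*1 - 3242) + (-99 - 180)/(-180)) = sqrt((-48*1 - 3242) - 1/180*(-279)) = sqrt((-48 - 3242) + 31/20) = sqrt(-3290 + 31/20) = sqrt(-65769/20) = I*sqrt(328845)/10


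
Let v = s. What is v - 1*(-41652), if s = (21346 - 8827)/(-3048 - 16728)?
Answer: 274565811/6592 ≈ 41651.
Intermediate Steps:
s = -4173/6592 (s = 12519/(-19776) = 12519*(-1/19776) = -4173/6592 ≈ -0.63304)
v = -4173/6592 ≈ -0.63304
v - 1*(-41652) = -4173/6592 - 1*(-41652) = -4173/6592 + 41652 = 274565811/6592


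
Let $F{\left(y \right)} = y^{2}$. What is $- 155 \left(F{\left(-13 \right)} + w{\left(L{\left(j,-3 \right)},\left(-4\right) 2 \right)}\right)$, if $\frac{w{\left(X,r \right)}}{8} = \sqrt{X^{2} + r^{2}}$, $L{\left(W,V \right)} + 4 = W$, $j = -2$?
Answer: $-38595$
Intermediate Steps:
$L{\left(W,V \right)} = -4 + W$
$w{\left(X,r \right)} = 8 \sqrt{X^{2} + r^{2}}$
$- 155 \left(F{\left(-13 \right)} + w{\left(L{\left(j,-3 \right)},\left(-4\right) 2 \right)}\right) = - 155 \left(\left(-13\right)^{2} + 8 \sqrt{\left(-4 - 2\right)^{2} + \left(\left(-4\right) 2\right)^{2}}\right) = - 155 \left(169 + 8 \sqrt{\left(-6\right)^{2} + \left(-8\right)^{2}}\right) = - 155 \left(169 + 8 \sqrt{36 + 64}\right) = - 155 \left(169 + 8 \sqrt{100}\right) = - 155 \left(169 + 8 \cdot 10\right) = - 155 \left(169 + 80\right) = \left(-155\right) 249 = -38595$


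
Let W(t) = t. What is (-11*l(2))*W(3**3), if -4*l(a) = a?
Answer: 297/2 ≈ 148.50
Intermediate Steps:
l(a) = -a/4
(-11*l(2))*W(3**3) = -(-11)*2/4*3**3 = -11*(-1/2)*27 = (11/2)*27 = 297/2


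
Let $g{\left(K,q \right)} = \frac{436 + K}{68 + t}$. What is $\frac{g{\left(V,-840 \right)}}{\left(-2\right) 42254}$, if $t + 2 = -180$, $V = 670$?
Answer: $\frac{553}{4816956} \approx 0.0001148$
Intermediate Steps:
$t = -182$ ($t = -2 - 180 = -182$)
$g{\left(K,q \right)} = - \frac{218}{57} - \frac{K}{114}$ ($g{\left(K,q \right)} = \frac{436 + K}{68 - 182} = \frac{436 + K}{-114} = \left(436 + K\right) \left(- \frac{1}{114}\right) = - \frac{218}{57} - \frac{K}{114}$)
$\frac{g{\left(V,-840 \right)}}{\left(-2\right) 42254} = \frac{- \frac{218}{57} - \frac{335}{57}}{\left(-2\right) 42254} = \frac{- \frac{218}{57} - \frac{335}{57}}{-84508} = \left(- \frac{553}{57}\right) \left(- \frac{1}{84508}\right) = \frac{553}{4816956}$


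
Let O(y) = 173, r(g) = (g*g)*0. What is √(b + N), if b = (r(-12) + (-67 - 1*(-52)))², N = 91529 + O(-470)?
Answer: √91927 ≈ 303.19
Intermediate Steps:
r(g) = 0 (r(g) = g²*0 = 0)
N = 91702 (N = 91529 + 173 = 91702)
b = 225 (b = (0 + (-67 - 1*(-52)))² = (0 + (-67 + 52))² = (0 - 15)² = (-15)² = 225)
√(b + N) = √(225 + 91702) = √91927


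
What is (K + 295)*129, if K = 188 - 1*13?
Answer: 60630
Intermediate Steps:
K = 175 (K = 188 - 13 = 175)
(K + 295)*129 = (175 + 295)*129 = 470*129 = 60630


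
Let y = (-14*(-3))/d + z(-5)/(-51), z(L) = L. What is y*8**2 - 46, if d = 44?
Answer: 11986/561 ≈ 21.365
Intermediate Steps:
y = 1181/1122 (y = -14*(-3)/44 - 5/(-51) = 42*(1/44) - 5*(-1/51) = 21/22 + 5/51 = 1181/1122 ≈ 1.0526)
y*8**2 - 46 = (1181/1122)*8**2 - 46 = (1181/1122)*64 - 46 = 37792/561 - 46 = 11986/561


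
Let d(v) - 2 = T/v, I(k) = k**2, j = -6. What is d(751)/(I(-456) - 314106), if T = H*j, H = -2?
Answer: -757/39866835 ≈ -1.8988e-5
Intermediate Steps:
T = 12 (T = -2*(-6) = 12)
d(v) = 2 + 12/v
d(751)/(I(-456) - 314106) = (2 + 12/751)/((-456)**2 - 314106) = (2 + 12*(1/751))/(207936 - 314106) = (2 + 12/751)/(-106170) = (1514/751)*(-1/106170) = -757/39866835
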